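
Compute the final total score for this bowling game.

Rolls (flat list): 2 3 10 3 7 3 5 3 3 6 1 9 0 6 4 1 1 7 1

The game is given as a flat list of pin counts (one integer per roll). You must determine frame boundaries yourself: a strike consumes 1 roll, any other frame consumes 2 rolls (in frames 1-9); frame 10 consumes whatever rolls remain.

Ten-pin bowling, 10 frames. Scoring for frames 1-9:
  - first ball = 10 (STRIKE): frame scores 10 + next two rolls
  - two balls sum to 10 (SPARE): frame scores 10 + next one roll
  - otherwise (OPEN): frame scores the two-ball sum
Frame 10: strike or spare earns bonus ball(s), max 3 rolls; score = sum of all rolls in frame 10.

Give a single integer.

Answer: 89

Derivation:
Frame 1: OPEN (2+3=5). Cumulative: 5
Frame 2: STRIKE. 10 + next two rolls (3+7) = 20. Cumulative: 25
Frame 3: SPARE (3+7=10). 10 + next roll (3) = 13. Cumulative: 38
Frame 4: OPEN (3+5=8). Cumulative: 46
Frame 5: OPEN (3+3=6). Cumulative: 52
Frame 6: OPEN (6+1=7). Cumulative: 59
Frame 7: OPEN (9+0=9). Cumulative: 68
Frame 8: SPARE (6+4=10). 10 + next roll (1) = 11. Cumulative: 79
Frame 9: OPEN (1+1=2). Cumulative: 81
Frame 10: OPEN. Sum of all frame-10 rolls (7+1) = 8. Cumulative: 89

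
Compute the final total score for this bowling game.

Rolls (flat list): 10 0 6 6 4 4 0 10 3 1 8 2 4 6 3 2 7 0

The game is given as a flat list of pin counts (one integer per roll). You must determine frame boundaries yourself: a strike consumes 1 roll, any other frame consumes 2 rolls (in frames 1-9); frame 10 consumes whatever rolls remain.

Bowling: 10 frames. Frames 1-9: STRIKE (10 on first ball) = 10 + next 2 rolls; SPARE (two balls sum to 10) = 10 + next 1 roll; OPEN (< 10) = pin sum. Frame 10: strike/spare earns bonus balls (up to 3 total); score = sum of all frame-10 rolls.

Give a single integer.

Frame 1: STRIKE. 10 + next two rolls (0+6) = 16. Cumulative: 16
Frame 2: OPEN (0+6=6). Cumulative: 22
Frame 3: SPARE (6+4=10). 10 + next roll (4) = 14. Cumulative: 36
Frame 4: OPEN (4+0=4). Cumulative: 40
Frame 5: STRIKE. 10 + next two rolls (3+1) = 14. Cumulative: 54
Frame 6: OPEN (3+1=4). Cumulative: 58
Frame 7: SPARE (8+2=10). 10 + next roll (4) = 14. Cumulative: 72
Frame 8: SPARE (4+6=10). 10 + next roll (3) = 13. Cumulative: 85
Frame 9: OPEN (3+2=5). Cumulative: 90
Frame 10: OPEN. Sum of all frame-10 rolls (7+0) = 7. Cumulative: 97

Answer: 97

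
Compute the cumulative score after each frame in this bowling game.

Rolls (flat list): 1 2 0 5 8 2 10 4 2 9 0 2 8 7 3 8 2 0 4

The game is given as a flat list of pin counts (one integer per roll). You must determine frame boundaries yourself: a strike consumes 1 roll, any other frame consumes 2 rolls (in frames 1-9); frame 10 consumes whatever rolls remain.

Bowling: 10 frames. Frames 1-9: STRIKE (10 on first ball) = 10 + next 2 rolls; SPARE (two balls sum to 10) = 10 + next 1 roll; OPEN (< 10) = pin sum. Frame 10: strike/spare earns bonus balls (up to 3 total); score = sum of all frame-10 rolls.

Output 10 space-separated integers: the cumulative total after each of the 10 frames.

Frame 1: OPEN (1+2=3). Cumulative: 3
Frame 2: OPEN (0+5=5). Cumulative: 8
Frame 3: SPARE (8+2=10). 10 + next roll (10) = 20. Cumulative: 28
Frame 4: STRIKE. 10 + next two rolls (4+2) = 16. Cumulative: 44
Frame 5: OPEN (4+2=6). Cumulative: 50
Frame 6: OPEN (9+0=9). Cumulative: 59
Frame 7: SPARE (2+8=10). 10 + next roll (7) = 17. Cumulative: 76
Frame 8: SPARE (7+3=10). 10 + next roll (8) = 18. Cumulative: 94
Frame 9: SPARE (8+2=10). 10 + next roll (0) = 10. Cumulative: 104
Frame 10: OPEN. Sum of all frame-10 rolls (0+4) = 4. Cumulative: 108

Answer: 3 8 28 44 50 59 76 94 104 108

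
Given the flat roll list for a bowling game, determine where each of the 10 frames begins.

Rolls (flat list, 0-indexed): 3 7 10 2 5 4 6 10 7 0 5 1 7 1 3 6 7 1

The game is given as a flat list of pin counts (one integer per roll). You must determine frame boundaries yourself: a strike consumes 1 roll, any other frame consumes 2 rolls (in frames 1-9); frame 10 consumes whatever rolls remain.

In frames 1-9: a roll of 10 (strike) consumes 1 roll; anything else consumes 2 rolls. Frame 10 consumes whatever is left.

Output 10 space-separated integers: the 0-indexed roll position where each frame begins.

Answer: 0 2 3 5 7 8 10 12 14 16

Derivation:
Frame 1 starts at roll index 0: rolls=3,7 (sum=10), consumes 2 rolls
Frame 2 starts at roll index 2: roll=10 (strike), consumes 1 roll
Frame 3 starts at roll index 3: rolls=2,5 (sum=7), consumes 2 rolls
Frame 4 starts at roll index 5: rolls=4,6 (sum=10), consumes 2 rolls
Frame 5 starts at roll index 7: roll=10 (strike), consumes 1 roll
Frame 6 starts at roll index 8: rolls=7,0 (sum=7), consumes 2 rolls
Frame 7 starts at roll index 10: rolls=5,1 (sum=6), consumes 2 rolls
Frame 8 starts at roll index 12: rolls=7,1 (sum=8), consumes 2 rolls
Frame 9 starts at roll index 14: rolls=3,6 (sum=9), consumes 2 rolls
Frame 10 starts at roll index 16: 2 remaining rolls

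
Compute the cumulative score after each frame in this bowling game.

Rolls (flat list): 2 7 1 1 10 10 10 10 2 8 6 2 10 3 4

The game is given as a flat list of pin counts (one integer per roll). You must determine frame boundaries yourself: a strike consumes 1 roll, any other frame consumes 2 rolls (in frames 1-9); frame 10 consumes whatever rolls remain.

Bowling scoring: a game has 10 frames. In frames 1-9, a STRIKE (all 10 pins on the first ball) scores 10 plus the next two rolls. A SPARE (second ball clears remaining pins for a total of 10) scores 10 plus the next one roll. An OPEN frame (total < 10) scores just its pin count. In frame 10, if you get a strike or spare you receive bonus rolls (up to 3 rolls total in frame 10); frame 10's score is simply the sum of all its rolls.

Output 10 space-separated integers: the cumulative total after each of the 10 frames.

Answer: 9 11 41 71 93 113 129 137 154 161

Derivation:
Frame 1: OPEN (2+7=9). Cumulative: 9
Frame 2: OPEN (1+1=2). Cumulative: 11
Frame 3: STRIKE. 10 + next two rolls (10+10) = 30. Cumulative: 41
Frame 4: STRIKE. 10 + next two rolls (10+10) = 30. Cumulative: 71
Frame 5: STRIKE. 10 + next two rolls (10+2) = 22. Cumulative: 93
Frame 6: STRIKE. 10 + next two rolls (2+8) = 20. Cumulative: 113
Frame 7: SPARE (2+8=10). 10 + next roll (6) = 16. Cumulative: 129
Frame 8: OPEN (6+2=8). Cumulative: 137
Frame 9: STRIKE. 10 + next two rolls (3+4) = 17. Cumulative: 154
Frame 10: OPEN. Sum of all frame-10 rolls (3+4) = 7. Cumulative: 161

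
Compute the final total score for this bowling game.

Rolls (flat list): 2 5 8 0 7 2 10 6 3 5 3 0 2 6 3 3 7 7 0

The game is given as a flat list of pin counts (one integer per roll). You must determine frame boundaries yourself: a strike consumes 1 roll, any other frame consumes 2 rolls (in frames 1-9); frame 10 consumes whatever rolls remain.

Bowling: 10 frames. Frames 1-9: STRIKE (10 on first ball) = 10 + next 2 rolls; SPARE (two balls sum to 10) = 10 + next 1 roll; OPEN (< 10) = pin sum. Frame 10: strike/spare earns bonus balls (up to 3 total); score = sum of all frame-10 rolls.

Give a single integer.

Answer: 95

Derivation:
Frame 1: OPEN (2+5=7). Cumulative: 7
Frame 2: OPEN (8+0=8). Cumulative: 15
Frame 3: OPEN (7+2=9). Cumulative: 24
Frame 4: STRIKE. 10 + next two rolls (6+3) = 19. Cumulative: 43
Frame 5: OPEN (6+3=9). Cumulative: 52
Frame 6: OPEN (5+3=8). Cumulative: 60
Frame 7: OPEN (0+2=2). Cumulative: 62
Frame 8: OPEN (6+3=9). Cumulative: 71
Frame 9: SPARE (3+7=10). 10 + next roll (7) = 17. Cumulative: 88
Frame 10: OPEN. Sum of all frame-10 rolls (7+0) = 7. Cumulative: 95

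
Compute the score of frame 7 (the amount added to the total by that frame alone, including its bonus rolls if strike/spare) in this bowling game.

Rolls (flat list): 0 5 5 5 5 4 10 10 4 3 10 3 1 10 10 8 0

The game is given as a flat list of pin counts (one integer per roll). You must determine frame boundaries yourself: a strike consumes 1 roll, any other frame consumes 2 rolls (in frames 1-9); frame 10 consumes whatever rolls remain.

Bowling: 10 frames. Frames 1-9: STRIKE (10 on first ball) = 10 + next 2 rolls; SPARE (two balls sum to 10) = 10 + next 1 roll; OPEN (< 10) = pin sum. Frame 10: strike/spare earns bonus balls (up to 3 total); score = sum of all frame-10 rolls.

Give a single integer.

Answer: 14

Derivation:
Frame 1: OPEN (0+5=5). Cumulative: 5
Frame 2: SPARE (5+5=10). 10 + next roll (5) = 15. Cumulative: 20
Frame 3: OPEN (5+4=9). Cumulative: 29
Frame 4: STRIKE. 10 + next two rolls (10+4) = 24. Cumulative: 53
Frame 5: STRIKE. 10 + next two rolls (4+3) = 17. Cumulative: 70
Frame 6: OPEN (4+3=7). Cumulative: 77
Frame 7: STRIKE. 10 + next two rolls (3+1) = 14. Cumulative: 91
Frame 8: OPEN (3+1=4). Cumulative: 95
Frame 9: STRIKE. 10 + next two rolls (10+8) = 28. Cumulative: 123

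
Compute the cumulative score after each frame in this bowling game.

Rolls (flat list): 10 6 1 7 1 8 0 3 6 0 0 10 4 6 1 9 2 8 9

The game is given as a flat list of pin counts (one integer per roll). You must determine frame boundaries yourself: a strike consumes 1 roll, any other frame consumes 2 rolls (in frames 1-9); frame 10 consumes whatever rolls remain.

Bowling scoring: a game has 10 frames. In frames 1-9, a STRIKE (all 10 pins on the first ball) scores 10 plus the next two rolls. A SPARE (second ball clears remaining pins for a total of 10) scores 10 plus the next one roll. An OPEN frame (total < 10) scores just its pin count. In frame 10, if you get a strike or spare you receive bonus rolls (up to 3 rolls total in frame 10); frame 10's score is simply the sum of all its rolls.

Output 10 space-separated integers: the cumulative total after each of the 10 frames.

Frame 1: STRIKE. 10 + next two rolls (6+1) = 17. Cumulative: 17
Frame 2: OPEN (6+1=7). Cumulative: 24
Frame 3: OPEN (7+1=8). Cumulative: 32
Frame 4: OPEN (8+0=8). Cumulative: 40
Frame 5: OPEN (3+6=9). Cumulative: 49
Frame 6: OPEN (0+0=0). Cumulative: 49
Frame 7: STRIKE. 10 + next two rolls (4+6) = 20. Cumulative: 69
Frame 8: SPARE (4+6=10). 10 + next roll (1) = 11. Cumulative: 80
Frame 9: SPARE (1+9=10). 10 + next roll (2) = 12. Cumulative: 92
Frame 10: SPARE. Sum of all frame-10 rolls (2+8+9) = 19. Cumulative: 111

Answer: 17 24 32 40 49 49 69 80 92 111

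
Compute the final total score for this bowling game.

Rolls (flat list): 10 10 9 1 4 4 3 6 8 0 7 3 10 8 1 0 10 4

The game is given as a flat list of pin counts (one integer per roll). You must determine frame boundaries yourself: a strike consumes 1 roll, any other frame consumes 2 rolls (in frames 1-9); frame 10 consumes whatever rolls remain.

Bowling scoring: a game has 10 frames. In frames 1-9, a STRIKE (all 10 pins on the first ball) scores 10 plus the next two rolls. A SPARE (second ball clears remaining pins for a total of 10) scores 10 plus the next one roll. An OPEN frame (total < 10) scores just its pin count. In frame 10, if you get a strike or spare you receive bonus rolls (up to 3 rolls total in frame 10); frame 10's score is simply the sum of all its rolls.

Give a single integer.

Frame 1: STRIKE. 10 + next two rolls (10+9) = 29. Cumulative: 29
Frame 2: STRIKE. 10 + next two rolls (9+1) = 20. Cumulative: 49
Frame 3: SPARE (9+1=10). 10 + next roll (4) = 14. Cumulative: 63
Frame 4: OPEN (4+4=8). Cumulative: 71
Frame 5: OPEN (3+6=9). Cumulative: 80
Frame 6: OPEN (8+0=8). Cumulative: 88
Frame 7: SPARE (7+3=10). 10 + next roll (10) = 20. Cumulative: 108
Frame 8: STRIKE. 10 + next two rolls (8+1) = 19. Cumulative: 127
Frame 9: OPEN (8+1=9). Cumulative: 136
Frame 10: SPARE. Sum of all frame-10 rolls (0+10+4) = 14. Cumulative: 150

Answer: 150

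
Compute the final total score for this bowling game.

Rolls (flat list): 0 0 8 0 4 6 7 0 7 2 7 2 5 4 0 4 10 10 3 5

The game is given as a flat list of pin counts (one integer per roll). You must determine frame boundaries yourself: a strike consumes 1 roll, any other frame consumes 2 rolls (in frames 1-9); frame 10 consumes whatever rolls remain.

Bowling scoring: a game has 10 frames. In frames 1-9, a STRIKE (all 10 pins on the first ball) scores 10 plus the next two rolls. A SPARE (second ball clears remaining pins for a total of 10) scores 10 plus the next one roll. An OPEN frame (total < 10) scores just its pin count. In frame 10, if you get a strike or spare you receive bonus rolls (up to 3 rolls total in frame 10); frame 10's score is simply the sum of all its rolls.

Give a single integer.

Answer: 104

Derivation:
Frame 1: OPEN (0+0=0). Cumulative: 0
Frame 2: OPEN (8+0=8). Cumulative: 8
Frame 3: SPARE (4+6=10). 10 + next roll (7) = 17. Cumulative: 25
Frame 4: OPEN (7+0=7). Cumulative: 32
Frame 5: OPEN (7+2=9). Cumulative: 41
Frame 6: OPEN (7+2=9). Cumulative: 50
Frame 7: OPEN (5+4=9). Cumulative: 59
Frame 8: OPEN (0+4=4). Cumulative: 63
Frame 9: STRIKE. 10 + next two rolls (10+3) = 23. Cumulative: 86
Frame 10: STRIKE. Sum of all frame-10 rolls (10+3+5) = 18. Cumulative: 104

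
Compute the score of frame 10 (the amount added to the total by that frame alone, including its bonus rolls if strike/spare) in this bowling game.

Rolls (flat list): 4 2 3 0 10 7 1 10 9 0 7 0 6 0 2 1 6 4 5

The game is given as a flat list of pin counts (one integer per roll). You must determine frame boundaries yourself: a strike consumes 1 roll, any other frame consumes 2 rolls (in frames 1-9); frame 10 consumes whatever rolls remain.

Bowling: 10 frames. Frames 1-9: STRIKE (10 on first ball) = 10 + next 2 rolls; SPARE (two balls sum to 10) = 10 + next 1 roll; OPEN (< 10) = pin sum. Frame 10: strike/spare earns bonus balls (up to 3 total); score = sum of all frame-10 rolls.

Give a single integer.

Frame 1: OPEN (4+2=6). Cumulative: 6
Frame 2: OPEN (3+0=3). Cumulative: 9
Frame 3: STRIKE. 10 + next two rolls (7+1) = 18. Cumulative: 27
Frame 4: OPEN (7+1=8). Cumulative: 35
Frame 5: STRIKE. 10 + next two rolls (9+0) = 19. Cumulative: 54
Frame 6: OPEN (9+0=9). Cumulative: 63
Frame 7: OPEN (7+0=7). Cumulative: 70
Frame 8: OPEN (6+0=6). Cumulative: 76
Frame 9: OPEN (2+1=3). Cumulative: 79
Frame 10: SPARE. Sum of all frame-10 rolls (6+4+5) = 15. Cumulative: 94

Answer: 15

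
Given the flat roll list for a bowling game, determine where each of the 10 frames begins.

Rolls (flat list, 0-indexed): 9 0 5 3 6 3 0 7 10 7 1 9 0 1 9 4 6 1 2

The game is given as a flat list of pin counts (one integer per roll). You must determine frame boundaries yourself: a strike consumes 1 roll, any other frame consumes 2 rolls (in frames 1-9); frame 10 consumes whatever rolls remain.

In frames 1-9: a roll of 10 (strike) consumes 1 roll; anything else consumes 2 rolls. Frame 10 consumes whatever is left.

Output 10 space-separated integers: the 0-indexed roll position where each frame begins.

Frame 1 starts at roll index 0: rolls=9,0 (sum=9), consumes 2 rolls
Frame 2 starts at roll index 2: rolls=5,3 (sum=8), consumes 2 rolls
Frame 3 starts at roll index 4: rolls=6,3 (sum=9), consumes 2 rolls
Frame 4 starts at roll index 6: rolls=0,7 (sum=7), consumes 2 rolls
Frame 5 starts at roll index 8: roll=10 (strike), consumes 1 roll
Frame 6 starts at roll index 9: rolls=7,1 (sum=8), consumes 2 rolls
Frame 7 starts at roll index 11: rolls=9,0 (sum=9), consumes 2 rolls
Frame 8 starts at roll index 13: rolls=1,9 (sum=10), consumes 2 rolls
Frame 9 starts at roll index 15: rolls=4,6 (sum=10), consumes 2 rolls
Frame 10 starts at roll index 17: 2 remaining rolls

Answer: 0 2 4 6 8 9 11 13 15 17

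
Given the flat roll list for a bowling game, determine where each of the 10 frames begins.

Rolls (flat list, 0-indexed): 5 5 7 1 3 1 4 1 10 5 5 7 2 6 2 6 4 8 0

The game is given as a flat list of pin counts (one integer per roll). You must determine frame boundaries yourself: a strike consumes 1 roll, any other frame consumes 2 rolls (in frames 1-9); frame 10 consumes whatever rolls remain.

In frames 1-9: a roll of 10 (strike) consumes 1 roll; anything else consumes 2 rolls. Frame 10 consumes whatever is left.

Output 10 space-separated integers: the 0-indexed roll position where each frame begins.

Answer: 0 2 4 6 8 9 11 13 15 17

Derivation:
Frame 1 starts at roll index 0: rolls=5,5 (sum=10), consumes 2 rolls
Frame 2 starts at roll index 2: rolls=7,1 (sum=8), consumes 2 rolls
Frame 3 starts at roll index 4: rolls=3,1 (sum=4), consumes 2 rolls
Frame 4 starts at roll index 6: rolls=4,1 (sum=5), consumes 2 rolls
Frame 5 starts at roll index 8: roll=10 (strike), consumes 1 roll
Frame 6 starts at roll index 9: rolls=5,5 (sum=10), consumes 2 rolls
Frame 7 starts at roll index 11: rolls=7,2 (sum=9), consumes 2 rolls
Frame 8 starts at roll index 13: rolls=6,2 (sum=8), consumes 2 rolls
Frame 9 starts at roll index 15: rolls=6,4 (sum=10), consumes 2 rolls
Frame 10 starts at roll index 17: 2 remaining rolls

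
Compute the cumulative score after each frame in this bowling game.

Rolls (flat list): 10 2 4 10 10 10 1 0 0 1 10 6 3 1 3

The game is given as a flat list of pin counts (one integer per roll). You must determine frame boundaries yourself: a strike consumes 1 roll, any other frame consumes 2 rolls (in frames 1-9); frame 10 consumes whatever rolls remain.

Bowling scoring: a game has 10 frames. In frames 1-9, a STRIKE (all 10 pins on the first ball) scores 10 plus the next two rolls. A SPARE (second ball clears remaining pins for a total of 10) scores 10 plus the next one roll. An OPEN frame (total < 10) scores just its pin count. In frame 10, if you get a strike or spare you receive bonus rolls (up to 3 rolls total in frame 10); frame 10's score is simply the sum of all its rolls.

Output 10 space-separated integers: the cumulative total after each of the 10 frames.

Frame 1: STRIKE. 10 + next two rolls (2+4) = 16. Cumulative: 16
Frame 2: OPEN (2+4=6). Cumulative: 22
Frame 3: STRIKE. 10 + next two rolls (10+10) = 30. Cumulative: 52
Frame 4: STRIKE. 10 + next two rolls (10+1) = 21. Cumulative: 73
Frame 5: STRIKE. 10 + next two rolls (1+0) = 11. Cumulative: 84
Frame 6: OPEN (1+0=1). Cumulative: 85
Frame 7: OPEN (0+1=1). Cumulative: 86
Frame 8: STRIKE. 10 + next two rolls (6+3) = 19. Cumulative: 105
Frame 9: OPEN (6+3=9). Cumulative: 114
Frame 10: OPEN. Sum of all frame-10 rolls (1+3) = 4. Cumulative: 118

Answer: 16 22 52 73 84 85 86 105 114 118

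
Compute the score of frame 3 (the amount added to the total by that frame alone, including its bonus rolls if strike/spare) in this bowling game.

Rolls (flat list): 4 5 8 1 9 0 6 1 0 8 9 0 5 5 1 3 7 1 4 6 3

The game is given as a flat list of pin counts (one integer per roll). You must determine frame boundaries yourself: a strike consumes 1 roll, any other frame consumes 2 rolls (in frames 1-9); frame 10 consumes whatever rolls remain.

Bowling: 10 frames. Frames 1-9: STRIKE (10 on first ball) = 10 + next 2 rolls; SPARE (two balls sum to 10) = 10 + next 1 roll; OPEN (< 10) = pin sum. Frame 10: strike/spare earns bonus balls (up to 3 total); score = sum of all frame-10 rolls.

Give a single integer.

Answer: 9

Derivation:
Frame 1: OPEN (4+5=9). Cumulative: 9
Frame 2: OPEN (8+1=9). Cumulative: 18
Frame 3: OPEN (9+0=9). Cumulative: 27
Frame 4: OPEN (6+1=7). Cumulative: 34
Frame 5: OPEN (0+8=8). Cumulative: 42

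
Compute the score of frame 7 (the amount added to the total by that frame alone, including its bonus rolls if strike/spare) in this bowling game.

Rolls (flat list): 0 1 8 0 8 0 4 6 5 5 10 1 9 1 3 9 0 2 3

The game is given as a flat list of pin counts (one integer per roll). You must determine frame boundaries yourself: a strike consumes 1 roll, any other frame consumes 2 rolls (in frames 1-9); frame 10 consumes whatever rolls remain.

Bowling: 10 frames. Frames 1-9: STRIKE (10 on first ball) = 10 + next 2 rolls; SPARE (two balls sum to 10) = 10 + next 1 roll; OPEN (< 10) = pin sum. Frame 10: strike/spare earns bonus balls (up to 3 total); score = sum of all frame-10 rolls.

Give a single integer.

Answer: 11

Derivation:
Frame 1: OPEN (0+1=1). Cumulative: 1
Frame 2: OPEN (8+0=8). Cumulative: 9
Frame 3: OPEN (8+0=8). Cumulative: 17
Frame 4: SPARE (4+6=10). 10 + next roll (5) = 15. Cumulative: 32
Frame 5: SPARE (5+5=10). 10 + next roll (10) = 20. Cumulative: 52
Frame 6: STRIKE. 10 + next two rolls (1+9) = 20. Cumulative: 72
Frame 7: SPARE (1+9=10). 10 + next roll (1) = 11. Cumulative: 83
Frame 8: OPEN (1+3=4). Cumulative: 87
Frame 9: OPEN (9+0=9). Cumulative: 96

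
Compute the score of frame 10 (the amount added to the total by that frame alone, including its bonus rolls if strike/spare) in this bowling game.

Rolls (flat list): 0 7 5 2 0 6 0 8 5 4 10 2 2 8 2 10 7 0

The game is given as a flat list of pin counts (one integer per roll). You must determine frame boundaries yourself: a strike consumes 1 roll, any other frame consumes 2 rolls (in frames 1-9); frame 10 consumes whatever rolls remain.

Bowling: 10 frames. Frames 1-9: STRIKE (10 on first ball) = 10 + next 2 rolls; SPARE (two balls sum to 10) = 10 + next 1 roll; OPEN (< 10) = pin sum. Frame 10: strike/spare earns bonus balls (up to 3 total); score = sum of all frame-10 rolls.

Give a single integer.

Answer: 7

Derivation:
Frame 1: OPEN (0+7=7). Cumulative: 7
Frame 2: OPEN (5+2=7). Cumulative: 14
Frame 3: OPEN (0+6=6). Cumulative: 20
Frame 4: OPEN (0+8=8). Cumulative: 28
Frame 5: OPEN (5+4=9). Cumulative: 37
Frame 6: STRIKE. 10 + next two rolls (2+2) = 14. Cumulative: 51
Frame 7: OPEN (2+2=4). Cumulative: 55
Frame 8: SPARE (8+2=10). 10 + next roll (10) = 20. Cumulative: 75
Frame 9: STRIKE. 10 + next two rolls (7+0) = 17. Cumulative: 92
Frame 10: OPEN. Sum of all frame-10 rolls (7+0) = 7. Cumulative: 99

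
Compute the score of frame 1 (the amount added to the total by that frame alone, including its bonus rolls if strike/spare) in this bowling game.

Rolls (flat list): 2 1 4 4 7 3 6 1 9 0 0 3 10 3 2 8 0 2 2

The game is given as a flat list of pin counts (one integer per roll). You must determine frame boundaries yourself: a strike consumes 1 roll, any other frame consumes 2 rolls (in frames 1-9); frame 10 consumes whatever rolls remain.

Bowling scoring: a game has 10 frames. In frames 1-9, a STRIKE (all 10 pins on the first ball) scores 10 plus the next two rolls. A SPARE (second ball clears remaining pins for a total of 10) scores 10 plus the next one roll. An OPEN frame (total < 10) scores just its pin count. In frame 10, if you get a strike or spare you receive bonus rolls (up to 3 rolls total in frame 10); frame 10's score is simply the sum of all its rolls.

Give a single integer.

Frame 1: OPEN (2+1=3). Cumulative: 3
Frame 2: OPEN (4+4=8). Cumulative: 11
Frame 3: SPARE (7+3=10). 10 + next roll (6) = 16. Cumulative: 27

Answer: 3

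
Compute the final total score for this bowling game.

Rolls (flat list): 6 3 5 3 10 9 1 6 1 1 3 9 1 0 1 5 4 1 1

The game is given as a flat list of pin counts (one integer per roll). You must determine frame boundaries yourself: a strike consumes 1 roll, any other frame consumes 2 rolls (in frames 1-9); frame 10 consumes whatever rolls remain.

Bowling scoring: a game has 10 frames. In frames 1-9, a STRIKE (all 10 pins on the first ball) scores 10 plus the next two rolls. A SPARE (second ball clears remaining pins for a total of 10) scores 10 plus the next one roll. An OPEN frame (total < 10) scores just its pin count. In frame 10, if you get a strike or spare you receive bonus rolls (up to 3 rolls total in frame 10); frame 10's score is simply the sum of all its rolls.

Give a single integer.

Frame 1: OPEN (6+3=9). Cumulative: 9
Frame 2: OPEN (5+3=8). Cumulative: 17
Frame 3: STRIKE. 10 + next two rolls (9+1) = 20. Cumulative: 37
Frame 4: SPARE (9+1=10). 10 + next roll (6) = 16. Cumulative: 53
Frame 5: OPEN (6+1=7). Cumulative: 60
Frame 6: OPEN (1+3=4). Cumulative: 64
Frame 7: SPARE (9+1=10). 10 + next roll (0) = 10. Cumulative: 74
Frame 8: OPEN (0+1=1). Cumulative: 75
Frame 9: OPEN (5+4=9). Cumulative: 84
Frame 10: OPEN. Sum of all frame-10 rolls (1+1) = 2. Cumulative: 86

Answer: 86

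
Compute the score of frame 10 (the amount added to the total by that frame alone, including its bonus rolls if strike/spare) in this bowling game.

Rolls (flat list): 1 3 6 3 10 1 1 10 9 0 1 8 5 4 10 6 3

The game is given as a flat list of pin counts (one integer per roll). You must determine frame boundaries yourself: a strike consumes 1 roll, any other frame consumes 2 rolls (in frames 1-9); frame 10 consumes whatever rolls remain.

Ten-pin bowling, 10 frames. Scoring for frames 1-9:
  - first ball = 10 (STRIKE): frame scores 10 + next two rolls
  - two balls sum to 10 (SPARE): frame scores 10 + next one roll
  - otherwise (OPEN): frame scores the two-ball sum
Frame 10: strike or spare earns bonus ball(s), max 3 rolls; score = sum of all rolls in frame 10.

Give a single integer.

Answer: 9

Derivation:
Frame 1: OPEN (1+3=4). Cumulative: 4
Frame 2: OPEN (6+3=9). Cumulative: 13
Frame 3: STRIKE. 10 + next two rolls (1+1) = 12. Cumulative: 25
Frame 4: OPEN (1+1=2). Cumulative: 27
Frame 5: STRIKE. 10 + next two rolls (9+0) = 19. Cumulative: 46
Frame 6: OPEN (9+0=9). Cumulative: 55
Frame 7: OPEN (1+8=9). Cumulative: 64
Frame 8: OPEN (5+4=9). Cumulative: 73
Frame 9: STRIKE. 10 + next two rolls (6+3) = 19. Cumulative: 92
Frame 10: OPEN. Sum of all frame-10 rolls (6+3) = 9. Cumulative: 101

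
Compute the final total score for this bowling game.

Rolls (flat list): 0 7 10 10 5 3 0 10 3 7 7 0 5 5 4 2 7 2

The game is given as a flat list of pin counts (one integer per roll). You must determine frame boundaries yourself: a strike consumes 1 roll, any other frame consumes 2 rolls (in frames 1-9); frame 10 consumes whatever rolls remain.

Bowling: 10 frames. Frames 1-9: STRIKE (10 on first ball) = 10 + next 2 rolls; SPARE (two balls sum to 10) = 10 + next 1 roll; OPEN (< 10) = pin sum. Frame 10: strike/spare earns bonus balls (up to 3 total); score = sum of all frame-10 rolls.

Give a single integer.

Answer: 124

Derivation:
Frame 1: OPEN (0+7=7). Cumulative: 7
Frame 2: STRIKE. 10 + next two rolls (10+5) = 25. Cumulative: 32
Frame 3: STRIKE. 10 + next two rolls (5+3) = 18. Cumulative: 50
Frame 4: OPEN (5+3=8). Cumulative: 58
Frame 5: SPARE (0+10=10). 10 + next roll (3) = 13. Cumulative: 71
Frame 6: SPARE (3+7=10). 10 + next roll (7) = 17. Cumulative: 88
Frame 7: OPEN (7+0=7). Cumulative: 95
Frame 8: SPARE (5+5=10). 10 + next roll (4) = 14. Cumulative: 109
Frame 9: OPEN (4+2=6). Cumulative: 115
Frame 10: OPEN. Sum of all frame-10 rolls (7+2) = 9. Cumulative: 124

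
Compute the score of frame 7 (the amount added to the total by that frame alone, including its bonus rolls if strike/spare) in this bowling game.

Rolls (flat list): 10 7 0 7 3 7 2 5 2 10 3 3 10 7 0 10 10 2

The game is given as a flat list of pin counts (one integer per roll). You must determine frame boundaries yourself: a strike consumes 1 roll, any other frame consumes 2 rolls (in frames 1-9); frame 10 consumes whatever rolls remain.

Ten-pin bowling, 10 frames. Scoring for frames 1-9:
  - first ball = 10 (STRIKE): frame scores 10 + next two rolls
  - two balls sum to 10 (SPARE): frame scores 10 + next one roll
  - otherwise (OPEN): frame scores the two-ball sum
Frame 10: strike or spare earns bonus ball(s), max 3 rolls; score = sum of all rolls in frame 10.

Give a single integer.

Answer: 6

Derivation:
Frame 1: STRIKE. 10 + next two rolls (7+0) = 17. Cumulative: 17
Frame 2: OPEN (7+0=7). Cumulative: 24
Frame 3: SPARE (7+3=10). 10 + next roll (7) = 17. Cumulative: 41
Frame 4: OPEN (7+2=9). Cumulative: 50
Frame 5: OPEN (5+2=7). Cumulative: 57
Frame 6: STRIKE. 10 + next two rolls (3+3) = 16. Cumulative: 73
Frame 7: OPEN (3+3=6). Cumulative: 79
Frame 8: STRIKE. 10 + next two rolls (7+0) = 17. Cumulative: 96
Frame 9: OPEN (7+0=7). Cumulative: 103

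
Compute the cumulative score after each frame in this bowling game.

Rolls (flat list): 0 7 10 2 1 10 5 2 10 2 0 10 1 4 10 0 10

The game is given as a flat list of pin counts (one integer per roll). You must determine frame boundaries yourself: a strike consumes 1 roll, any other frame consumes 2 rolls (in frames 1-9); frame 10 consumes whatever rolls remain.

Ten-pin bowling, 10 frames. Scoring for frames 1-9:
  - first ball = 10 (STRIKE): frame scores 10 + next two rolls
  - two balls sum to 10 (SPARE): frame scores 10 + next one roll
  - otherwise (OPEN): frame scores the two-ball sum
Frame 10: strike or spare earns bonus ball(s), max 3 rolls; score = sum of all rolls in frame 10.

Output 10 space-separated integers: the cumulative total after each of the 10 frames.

Frame 1: OPEN (0+7=7). Cumulative: 7
Frame 2: STRIKE. 10 + next two rolls (2+1) = 13. Cumulative: 20
Frame 3: OPEN (2+1=3). Cumulative: 23
Frame 4: STRIKE. 10 + next two rolls (5+2) = 17. Cumulative: 40
Frame 5: OPEN (5+2=7). Cumulative: 47
Frame 6: STRIKE. 10 + next two rolls (2+0) = 12. Cumulative: 59
Frame 7: OPEN (2+0=2). Cumulative: 61
Frame 8: STRIKE. 10 + next two rolls (1+4) = 15. Cumulative: 76
Frame 9: OPEN (1+4=5). Cumulative: 81
Frame 10: STRIKE. Sum of all frame-10 rolls (10+0+10) = 20. Cumulative: 101

Answer: 7 20 23 40 47 59 61 76 81 101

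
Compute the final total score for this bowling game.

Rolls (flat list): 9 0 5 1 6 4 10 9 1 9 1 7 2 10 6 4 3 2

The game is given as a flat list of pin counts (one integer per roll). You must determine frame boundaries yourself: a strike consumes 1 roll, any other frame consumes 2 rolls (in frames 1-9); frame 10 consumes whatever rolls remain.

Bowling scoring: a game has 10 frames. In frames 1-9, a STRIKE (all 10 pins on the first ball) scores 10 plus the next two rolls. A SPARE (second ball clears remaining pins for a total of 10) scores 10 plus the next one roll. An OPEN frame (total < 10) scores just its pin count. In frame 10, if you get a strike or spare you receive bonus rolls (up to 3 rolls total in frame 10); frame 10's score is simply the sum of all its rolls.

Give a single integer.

Frame 1: OPEN (9+0=9). Cumulative: 9
Frame 2: OPEN (5+1=6). Cumulative: 15
Frame 3: SPARE (6+4=10). 10 + next roll (10) = 20. Cumulative: 35
Frame 4: STRIKE. 10 + next two rolls (9+1) = 20. Cumulative: 55
Frame 5: SPARE (9+1=10). 10 + next roll (9) = 19. Cumulative: 74
Frame 6: SPARE (9+1=10). 10 + next roll (7) = 17. Cumulative: 91
Frame 7: OPEN (7+2=9). Cumulative: 100
Frame 8: STRIKE. 10 + next two rolls (6+4) = 20. Cumulative: 120
Frame 9: SPARE (6+4=10). 10 + next roll (3) = 13. Cumulative: 133
Frame 10: OPEN. Sum of all frame-10 rolls (3+2) = 5. Cumulative: 138

Answer: 138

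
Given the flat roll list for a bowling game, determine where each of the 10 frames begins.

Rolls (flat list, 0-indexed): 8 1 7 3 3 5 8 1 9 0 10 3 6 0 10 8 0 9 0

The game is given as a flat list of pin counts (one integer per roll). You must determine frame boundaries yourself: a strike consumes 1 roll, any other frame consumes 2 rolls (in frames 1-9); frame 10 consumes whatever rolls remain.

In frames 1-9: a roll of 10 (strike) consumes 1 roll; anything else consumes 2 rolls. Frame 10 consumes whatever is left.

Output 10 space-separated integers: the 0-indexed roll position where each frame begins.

Answer: 0 2 4 6 8 10 11 13 15 17

Derivation:
Frame 1 starts at roll index 0: rolls=8,1 (sum=9), consumes 2 rolls
Frame 2 starts at roll index 2: rolls=7,3 (sum=10), consumes 2 rolls
Frame 3 starts at roll index 4: rolls=3,5 (sum=8), consumes 2 rolls
Frame 4 starts at roll index 6: rolls=8,1 (sum=9), consumes 2 rolls
Frame 5 starts at roll index 8: rolls=9,0 (sum=9), consumes 2 rolls
Frame 6 starts at roll index 10: roll=10 (strike), consumes 1 roll
Frame 7 starts at roll index 11: rolls=3,6 (sum=9), consumes 2 rolls
Frame 8 starts at roll index 13: rolls=0,10 (sum=10), consumes 2 rolls
Frame 9 starts at roll index 15: rolls=8,0 (sum=8), consumes 2 rolls
Frame 10 starts at roll index 17: 2 remaining rolls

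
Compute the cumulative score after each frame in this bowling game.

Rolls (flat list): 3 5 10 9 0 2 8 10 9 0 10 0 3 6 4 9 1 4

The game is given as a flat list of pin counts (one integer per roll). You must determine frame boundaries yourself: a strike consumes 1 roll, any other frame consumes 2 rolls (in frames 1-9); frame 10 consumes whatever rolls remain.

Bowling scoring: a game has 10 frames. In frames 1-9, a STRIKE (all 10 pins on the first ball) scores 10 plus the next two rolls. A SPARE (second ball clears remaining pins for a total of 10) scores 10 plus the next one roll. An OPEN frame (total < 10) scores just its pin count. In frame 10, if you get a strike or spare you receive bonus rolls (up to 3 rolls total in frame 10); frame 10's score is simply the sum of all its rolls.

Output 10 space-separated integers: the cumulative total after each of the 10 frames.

Answer: 8 27 36 56 75 84 97 100 119 133

Derivation:
Frame 1: OPEN (3+5=8). Cumulative: 8
Frame 2: STRIKE. 10 + next two rolls (9+0) = 19. Cumulative: 27
Frame 3: OPEN (9+0=9). Cumulative: 36
Frame 4: SPARE (2+8=10). 10 + next roll (10) = 20. Cumulative: 56
Frame 5: STRIKE. 10 + next two rolls (9+0) = 19. Cumulative: 75
Frame 6: OPEN (9+0=9). Cumulative: 84
Frame 7: STRIKE. 10 + next two rolls (0+3) = 13. Cumulative: 97
Frame 8: OPEN (0+3=3). Cumulative: 100
Frame 9: SPARE (6+4=10). 10 + next roll (9) = 19. Cumulative: 119
Frame 10: SPARE. Sum of all frame-10 rolls (9+1+4) = 14. Cumulative: 133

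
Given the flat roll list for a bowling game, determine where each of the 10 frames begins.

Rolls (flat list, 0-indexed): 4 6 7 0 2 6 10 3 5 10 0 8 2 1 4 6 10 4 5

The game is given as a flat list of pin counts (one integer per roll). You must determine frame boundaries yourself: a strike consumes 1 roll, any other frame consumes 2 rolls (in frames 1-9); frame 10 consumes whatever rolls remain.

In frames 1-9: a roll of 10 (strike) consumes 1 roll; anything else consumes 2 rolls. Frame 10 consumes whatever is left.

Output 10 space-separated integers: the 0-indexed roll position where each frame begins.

Frame 1 starts at roll index 0: rolls=4,6 (sum=10), consumes 2 rolls
Frame 2 starts at roll index 2: rolls=7,0 (sum=7), consumes 2 rolls
Frame 3 starts at roll index 4: rolls=2,6 (sum=8), consumes 2 rolls
Frame 4 starts at roll index 6: roll=10 (strike), consumes 1 roll
Frame 5 starts at roll index 7: rolls=3,5 (sum=8), consumes 2 rolls
Frame 6 starts at roll index 9: roll=10 (strike), consumes 1 roll
Frame 7 starts at roll index 10: rolls=0,8 (sum=8), consumes 2 rolls
Frame 8 starts at roll index 12: rolls=2,1 (sum=3), consumes 2 rolls
Frame 9 starts at roll index 14: rolls=4,6 (sum=10), consumes 2 rolls
Frame 10 starts at roll index 16: 3 remaining rolls

Answer: 0 2 4 6 7 9 10 12 14 16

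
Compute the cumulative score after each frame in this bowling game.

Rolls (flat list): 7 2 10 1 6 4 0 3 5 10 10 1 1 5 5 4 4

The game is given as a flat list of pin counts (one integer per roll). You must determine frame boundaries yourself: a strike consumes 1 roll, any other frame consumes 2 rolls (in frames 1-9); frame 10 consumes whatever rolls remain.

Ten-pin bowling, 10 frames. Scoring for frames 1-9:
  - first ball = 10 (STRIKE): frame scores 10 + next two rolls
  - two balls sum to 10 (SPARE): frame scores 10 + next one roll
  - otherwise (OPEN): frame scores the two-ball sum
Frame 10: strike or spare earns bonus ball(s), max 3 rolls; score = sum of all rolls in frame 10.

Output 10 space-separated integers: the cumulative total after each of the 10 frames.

Answer: 9 26 33 37 45 66 78 80 94 102

Derivation:
Frame 1: OPEN (7+2=9). Cumulative: 9
Frame 2: STRIKE. 10 + next two rolls (1+6) = 17. Cumulative: 26
Frame 3: OPEN (1+6=7). Cumulative: 33
Frame 4: OPEN (4+0=4). Cumulative: 37
Frame 5: OPEN (3+5=8). Cumulative: 45
Frame 6: STRIKE. 10 + next two rolls (10+1) = 21. Cumulative: 66
Frame 7: STRIKE. 10 + next two rolls (1+1) = 12. Cumulative: 78
Frame 8: OPEN (1+1=2). Cumulative: 80
Frame 9: SPARE (5+5=10). 10 + next roll (4) = 14. Cumulative: 94
Frame 10: OPEN. Sum of all frame-10 rolls (4+4) = 8. Cumulative: 102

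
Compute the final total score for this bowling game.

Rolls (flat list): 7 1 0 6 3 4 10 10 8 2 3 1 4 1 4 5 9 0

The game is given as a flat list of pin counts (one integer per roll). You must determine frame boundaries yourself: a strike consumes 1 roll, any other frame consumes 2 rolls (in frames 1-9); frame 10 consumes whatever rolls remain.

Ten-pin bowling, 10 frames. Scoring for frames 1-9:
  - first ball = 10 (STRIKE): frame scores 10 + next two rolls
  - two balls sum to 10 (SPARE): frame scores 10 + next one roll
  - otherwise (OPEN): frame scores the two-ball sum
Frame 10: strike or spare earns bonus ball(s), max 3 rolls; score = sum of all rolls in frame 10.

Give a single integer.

Frame 1: OPEN (7+1=8). Cumulative: 8
Frame 2: OPEN (0+6=6). Cumulative: 14
Frame 3: OPEN (3+4=7). Cumulative: 21
Frame 4: STRIKE. 10 + next two rolls (10+8) = 28. Cumulative: 49
Frame 5: STRIKE. 10 + next two rolls (8+2) = 20. Cumulative: 69
Frame 6: SPARE (8+2=10). 10 + next roll (3) = 13. Cumulative: 82
Frame 7: OPEN (3+1=4). Cumulative: 86
Frame 8: OPEN (4+1=5). Cumulative: 91
Frame 9: OPEN (4+5=9). Cumulative: 100
Frame 10: OPEN. Sum of all frame-10 rolls (9+0) = 9. Cumulative: 109

Answer: 109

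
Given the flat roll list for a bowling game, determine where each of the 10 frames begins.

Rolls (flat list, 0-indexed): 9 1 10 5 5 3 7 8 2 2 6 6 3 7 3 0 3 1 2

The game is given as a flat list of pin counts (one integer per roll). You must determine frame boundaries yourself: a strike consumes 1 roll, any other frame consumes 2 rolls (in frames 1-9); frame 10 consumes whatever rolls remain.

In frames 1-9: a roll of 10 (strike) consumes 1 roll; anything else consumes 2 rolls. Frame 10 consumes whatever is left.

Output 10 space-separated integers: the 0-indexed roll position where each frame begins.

Answer: 0 2 3 5 7 9 11 13 15 17

Derivation:
Frame 1 starts at roll index 0: rolls=9,1 (sum=10), consumes 2 rolls
Frame 2 starts at roll index 2: roll=10 (strike), consumes 1 roll
Frame 3 starts at roll index 3: rolls=5,5 (sum=10), consumes 2 rolls
Frame 4 starts at roll index 5: rolls=3,7 (sum=10), consumes 2 rolls
Frame 5 starts at roll index 7: rolls=8,2 (sum=10), consumes 2 rolls
Frame 6 starts at roll index 9: rolls=2,6 (sum=8), consumes 2 rolls
Frame 7 starts at roll index 11: rolls=6,3 (sum=9), consumes 2 rolls
Frame 8 starts at roll index 13: rolls=7,3 (sum=10), consumes 2 rolls
Frame 9 starts at roll index 15: rolls=0,3 (sum=3), consumes 2 rolls
Frame 10 starts at roll index 17: 2 remaining rolls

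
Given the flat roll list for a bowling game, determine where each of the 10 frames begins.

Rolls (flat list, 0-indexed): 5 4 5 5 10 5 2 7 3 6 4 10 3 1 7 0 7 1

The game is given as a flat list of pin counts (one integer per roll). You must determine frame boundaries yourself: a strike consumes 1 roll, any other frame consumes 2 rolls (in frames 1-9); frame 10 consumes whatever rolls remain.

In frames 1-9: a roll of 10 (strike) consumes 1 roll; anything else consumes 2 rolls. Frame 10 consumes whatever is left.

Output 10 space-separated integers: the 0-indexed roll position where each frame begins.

Answer: 0 2 4 5 7 9 11 12 14 16

Derivation:
Frame 1 starts at roll index 0: rolls=5,4 (sum=9), consumes 2 rolls
Frame 2 starts at roll index 2: rolls=5,5 (sum=10), consumes 2 rolls
Frame 3 starts at roll index 4: roll=10 (strike), consumes 1 roll
Frame 4 starts at roll index 5: rolls=5,2 (sum=7), consumes 2 rolls
Frame 5 starts at roll index 7: rolls=7,3 (sum=10), consumes 2 rolls
Frame 6 starts at roll index 9: rolls=6,4 (sum=10), consumes 2 rolls
Frame 7 starts at roll index 11: roll=10 (strike), consumes 1 roll
Frame 8 starts at roll index 12: rolls=3,1 (sum=4), consumes 2 rolls
Frame 9 starts at roll index 14: rolls=7,0 (sum=7), consumes 2 rolls
Frame 10 starts at roll index 16: 2 remaining rolls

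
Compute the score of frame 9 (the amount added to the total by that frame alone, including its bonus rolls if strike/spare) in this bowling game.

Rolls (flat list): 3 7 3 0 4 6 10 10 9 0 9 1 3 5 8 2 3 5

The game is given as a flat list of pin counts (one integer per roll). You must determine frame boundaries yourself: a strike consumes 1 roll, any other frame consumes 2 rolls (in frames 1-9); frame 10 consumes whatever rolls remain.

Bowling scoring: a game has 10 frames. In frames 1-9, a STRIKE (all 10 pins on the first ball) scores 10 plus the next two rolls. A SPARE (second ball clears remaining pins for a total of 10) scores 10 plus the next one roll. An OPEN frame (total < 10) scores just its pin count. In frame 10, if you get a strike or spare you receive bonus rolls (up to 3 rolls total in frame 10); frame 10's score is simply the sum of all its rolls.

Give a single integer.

Answer: 13

Derivation:
Frame 1: SPARE (3+7=10). 10 + next roll (3) = 13. Cumulative: 13
Frame 2: OPEN (3+0=3). Cumulative: 16
Frame 3: SPARE (4+6=10). 10 + next roll (10) = 20. Cumulative: 36
Frame 4: STRIKE. 10 + next two rolls (10+9) = 29. Cumulative: 65
Frame 5: STRIKE. 10 + next two rolls (9+0) = 19. Cumulative: 84
Frame 6: OPEN (9+0=9). Cumulative: 93
Frame 7: SPARE (9+1=10). 10 + next roll (3) = 13. Cumulative: 106
Frame 8: OPEN (3+5=8). Cumulative: 114
Frame 9: SPARE (8+2=10). 10 + next roll (3) = 13. Cumulative: 127
Frame 10: OPEN. Sum of all frame-10 rolls (3+5) = 8. Cumulative: 135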